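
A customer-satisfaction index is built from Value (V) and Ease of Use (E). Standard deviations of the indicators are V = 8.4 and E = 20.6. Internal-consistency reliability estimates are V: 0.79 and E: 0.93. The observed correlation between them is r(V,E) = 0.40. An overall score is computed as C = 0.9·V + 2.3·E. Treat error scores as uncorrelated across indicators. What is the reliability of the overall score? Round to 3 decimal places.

0.935

Var(C) = 0.9²·8.4² + 2.3²·20.6² + 2·[2.07·8.4·20.6·0.40] = 2302.02 + 286.554 = 2588.57.
Under uncorrelated errors the observed covariances equal the true-score covariances, so only the own-variance terms attenuate.
True-score variance = [0.9²·8.4²·0.79 + 2.3²·20.6²·0.93] + 286.554 = 2132.88 + 286.554 = 2419.43.
Reliability = 2419.43 / 2588.57 = 0.935.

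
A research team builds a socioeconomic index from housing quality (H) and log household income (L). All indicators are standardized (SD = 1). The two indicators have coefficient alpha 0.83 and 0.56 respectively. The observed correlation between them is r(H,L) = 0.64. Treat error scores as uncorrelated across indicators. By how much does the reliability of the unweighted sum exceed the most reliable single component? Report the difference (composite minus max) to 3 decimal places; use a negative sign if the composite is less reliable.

Var(sum) = 2 + 1.28 = 3.28; true-score variance = 1.39 + 1.28 = 2.67; composite reliability = 0.8140.
Max component reliability = 0.8300.
Difference = 0.8140 − 0.8300 = -0.016.

-0.016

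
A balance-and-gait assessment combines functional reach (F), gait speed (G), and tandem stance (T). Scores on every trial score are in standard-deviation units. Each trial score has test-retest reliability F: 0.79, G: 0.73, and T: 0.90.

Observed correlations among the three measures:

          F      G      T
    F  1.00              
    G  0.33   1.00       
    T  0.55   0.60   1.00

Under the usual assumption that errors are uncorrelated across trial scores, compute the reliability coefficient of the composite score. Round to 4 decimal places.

0.9027

Var(F+G+T) = 3 + 2·[0.33 + 0.55 + 0.60] = 3 + 2.96 = 5.96.
With uncorrelated errors the cross-covariances are all true-score covariance, so they carry over unchanged; only the diagonal terms shrink to ρᵢσᵢ².
True-score variance = [0.79 + 0.73 + 0.90] + 2.96 = 2.42 + 2.96 = 5.38.
Reliability = 5.38 / 5.96 = 0.9027.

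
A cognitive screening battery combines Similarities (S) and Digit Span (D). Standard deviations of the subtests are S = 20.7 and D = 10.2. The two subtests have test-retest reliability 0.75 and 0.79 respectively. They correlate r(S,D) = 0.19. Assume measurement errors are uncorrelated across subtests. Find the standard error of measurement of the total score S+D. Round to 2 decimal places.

Var(total) = 532.53 + 80.2332 = 612.763.
True-score variance = 403.559 + 80.2332 = 483.792, so reliability = 0.7895.
Error variance = 612.763 − 483.792 = 128.971; SEM = √128.971 = 11.36.

11.36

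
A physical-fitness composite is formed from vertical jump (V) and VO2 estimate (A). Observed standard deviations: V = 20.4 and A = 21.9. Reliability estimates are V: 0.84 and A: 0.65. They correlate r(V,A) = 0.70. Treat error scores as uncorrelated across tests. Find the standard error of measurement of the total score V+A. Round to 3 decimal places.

Var(total) = 895.77 + 625.464 = 1521.23.
True-score variance = 661.321 + 625.464 = 1286.78, so reliability = 0.8459.
Error variance = 1521.23 − 1286.78 = 234.449; SEM = √234.449 = 15.312.

15.312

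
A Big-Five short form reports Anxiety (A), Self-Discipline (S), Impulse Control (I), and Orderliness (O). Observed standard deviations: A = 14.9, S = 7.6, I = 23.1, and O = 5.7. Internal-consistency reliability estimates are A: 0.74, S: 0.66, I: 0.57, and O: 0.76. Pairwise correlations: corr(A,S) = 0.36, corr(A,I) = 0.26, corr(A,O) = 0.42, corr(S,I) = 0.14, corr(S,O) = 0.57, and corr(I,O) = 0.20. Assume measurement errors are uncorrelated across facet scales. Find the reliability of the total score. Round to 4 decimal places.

0.7633

Var(A+S+I+O) = 14.9² + 7.6² + 23.1² + 5.7² + 2·[14.9·7.6·0.36 + 14.9·23.1·0.26 + 14.9·5.7·0.42 + 7.6·23.1·0.14 + 7.6·5.7·0.57 + 23.1·5.7·0.20] = 845.87 + 483.062 = 1328.93.
Because errors are independent across components, Cov(Tᵢ,Tⱼ) = Cov(Xᵢ,Xⱼ); the off-diagonal part of the true-score variance is the same as above.
True-score variance = [14.9²·0.74 + 7.6²·0.66 + 23.1²·0.57 + 5.7²·0.76] + 483.062 = 531.259 + 483.062 = 1014.32.
Reliability = 1014.32 / 1328.93 = 0.7633.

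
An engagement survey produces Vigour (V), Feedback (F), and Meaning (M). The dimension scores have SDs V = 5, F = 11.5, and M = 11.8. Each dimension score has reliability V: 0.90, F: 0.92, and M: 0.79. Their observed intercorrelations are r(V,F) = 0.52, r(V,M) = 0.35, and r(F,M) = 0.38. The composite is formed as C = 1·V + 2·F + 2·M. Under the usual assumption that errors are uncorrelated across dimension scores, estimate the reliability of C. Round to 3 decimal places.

Var(C) = 5² + 2²·11.5² + 2²·11.8² + 2·[2·5·11.5·0.52 + 2·5·11.8·0.35 + 4·11.5·11.8·0.38] = 1110.96 + 614.728 = 1725.69.
Under uncorrelated errors the observed covariances equal the true-score covariances, so only the own-variance terms attenuate.
True-score variance = [5²·0.90 + 2²·11.5²·0.92 + 2²·11.8²·0.79] + 614.728 = 949.178 + 614.728 = 1563.91.
Reliability = 1563.91 / 1725.69 = 0.906.

0.906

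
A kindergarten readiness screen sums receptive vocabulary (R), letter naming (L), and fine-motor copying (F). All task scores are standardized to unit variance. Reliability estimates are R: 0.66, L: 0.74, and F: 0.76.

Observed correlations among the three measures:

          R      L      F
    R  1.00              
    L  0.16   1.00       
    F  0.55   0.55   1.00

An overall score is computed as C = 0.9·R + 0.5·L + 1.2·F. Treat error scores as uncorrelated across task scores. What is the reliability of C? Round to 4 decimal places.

0.8473

Var(C) = 0.9² + 0.5² + 1.2² + 2·[0.45·0.16 + 1.08·0.55 + 0.6·0.55] = 2.5 + 1.992 = 4.492.
With uncorrelated errors the cross-covariances are all true-score covariance, so they carry over unchanged; only the diagonal terms shrink to ρᵢσᵢ².
True-score variance = [0.9²·0.66 + 0.5²·0.74 + 1.2²·0.76] + 1.992 = 1.814 + 1.992 = 3.806.
Reliability = 3.806 / 4.492 = 0.8473.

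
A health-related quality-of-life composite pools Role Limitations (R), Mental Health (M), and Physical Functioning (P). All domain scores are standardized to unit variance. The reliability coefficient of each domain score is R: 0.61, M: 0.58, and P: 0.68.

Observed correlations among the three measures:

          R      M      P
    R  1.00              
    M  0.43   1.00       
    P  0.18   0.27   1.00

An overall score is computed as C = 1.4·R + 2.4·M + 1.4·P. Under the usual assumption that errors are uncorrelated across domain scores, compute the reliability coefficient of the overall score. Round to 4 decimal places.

Var(C) = 1.4² + 2.4² + 1.4² + 2·[3.36·0.43 + 1.96·0.18 + 3.36·0.27] = 9.68 + 5.4096 = 15.0896.
Under uncorrelated errors the observed covariances equal the true-score covariances, so only the own-variance terms attenuate.
True-score variance = [1.4²·0.61 + 2.4²·0.58 + 1.4²·0.68] + 5.4096 = 5.8692 + 5.4096 = 11.2788.
Reliability = 11.2788 / 15.0896 = 0.7475.

0.7475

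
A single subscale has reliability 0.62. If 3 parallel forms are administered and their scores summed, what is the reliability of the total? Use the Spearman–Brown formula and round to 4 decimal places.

0.8304

ρ_k = kρ / (1 + (k−1)ρ) = 3·0.62 / (1 + 2·0.62) = 1.860 / 2.240 = 0.8304.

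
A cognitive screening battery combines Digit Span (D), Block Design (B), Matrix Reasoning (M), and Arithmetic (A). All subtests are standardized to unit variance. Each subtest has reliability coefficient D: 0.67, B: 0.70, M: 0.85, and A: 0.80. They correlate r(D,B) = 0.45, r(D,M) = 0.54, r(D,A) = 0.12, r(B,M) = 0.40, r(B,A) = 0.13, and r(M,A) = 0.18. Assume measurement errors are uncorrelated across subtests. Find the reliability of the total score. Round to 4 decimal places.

Var(D+B+M+A) = 4 + 2·[0.45 + 0.54 + 0.12 + 0.40 + 0.13 + 0.18] = 4 + 3.64 = 7.64.
Under uncorrelated errors the observed covariances equal the true-score covariances, so only the own-variance terms attenuate.
True-score variance = [0.67 + 0.70 + 0.85 + 0.80] + 3.64 = 3.02 + 3.64 = 6.66.
Reliability = 6.66 / 7.64 = 0.8717.

0.8717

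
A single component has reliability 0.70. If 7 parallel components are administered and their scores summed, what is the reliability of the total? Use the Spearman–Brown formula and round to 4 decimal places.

0.9423

ρ_k = kρ / (1 + (k−1)ρ) = 7·0.70 / (1 + 6·0.70) = 4.900 / 5.200 = 0.9423.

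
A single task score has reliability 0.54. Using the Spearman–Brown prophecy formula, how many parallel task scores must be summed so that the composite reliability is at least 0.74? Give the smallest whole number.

k ≥ ρ*(1−ρ₁)/(ρ₁(1−ρ*)) = 0.74·0.46 / (0.54·0.26) = 2.425.
Smallest integer k = 3.

3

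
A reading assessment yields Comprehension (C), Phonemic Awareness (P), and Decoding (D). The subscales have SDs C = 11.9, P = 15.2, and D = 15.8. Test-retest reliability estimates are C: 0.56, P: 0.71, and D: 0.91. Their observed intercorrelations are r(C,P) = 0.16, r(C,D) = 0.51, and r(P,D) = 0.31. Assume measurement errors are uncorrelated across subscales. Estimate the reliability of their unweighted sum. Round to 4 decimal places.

0.8513

Var(C+P+D) = 11.9² + 15.2² + 15.8² + 2·[11.9·15.2·0.16 + 11.9·15.8·0.51 + 15.2·15.8·0.31] = 622.29 + 398.561 = 1020.85.
Under uncorrelated errors the observed covariances equal the true-score covariances, so only the own-variance terms attenuate.
True-score variance = [11.9²·0.56 + 15.2²·0.71 + 15.8²·0.91] + 398.561 = 470.512 + 398.561 = 869.074.
Reliability = 869.074 / 1020.85 = 0.8513.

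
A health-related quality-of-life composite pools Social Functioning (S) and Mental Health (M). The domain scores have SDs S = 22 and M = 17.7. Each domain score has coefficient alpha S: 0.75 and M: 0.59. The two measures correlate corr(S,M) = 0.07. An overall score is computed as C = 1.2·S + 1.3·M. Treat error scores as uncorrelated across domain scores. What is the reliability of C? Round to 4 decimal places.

0.7016

Var(C) = 1.2²·22² + 1.3²·17.7² + 2·[1.56·22·17.7·0.07] = 1226.42 + 85.045 = 1311.47.
With uncorrelated errors the cross-covariances are all true-score covariance, so they carry over unchanged; only the diagonal terms shrink to ρᵢσᵢ².
True-score variance = [1.2²·22²·0.75 + 1.3²·17.7²·0.59] + 85.045 = 835.101 + 85.045 = 920.146.
Reliability = 920.146 / 1311.47 = 0.7016.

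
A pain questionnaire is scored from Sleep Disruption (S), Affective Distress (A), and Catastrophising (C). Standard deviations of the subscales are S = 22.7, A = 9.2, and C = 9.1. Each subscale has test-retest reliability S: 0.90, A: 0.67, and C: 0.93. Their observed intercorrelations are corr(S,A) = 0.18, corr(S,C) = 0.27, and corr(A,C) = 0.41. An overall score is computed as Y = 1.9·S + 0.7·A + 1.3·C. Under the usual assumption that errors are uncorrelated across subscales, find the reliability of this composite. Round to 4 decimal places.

0.9155

Var(Y) = 1.9²·22.7² + 0.7²·9.2² + 1.3²·9.1² + 2·[1.33·22.7·9.2·0.18 + 2.47·22.7·9.1·0.27 + 0.91·9.2·9.1·0.41] = 2041.62 + 437.988 = 2479.61.
With uncorrelated errors the cross-covariances are all true-score covariance, so they carry over unchanged; only the diagonal terms shrink to ρᵢσᵢ².
True-score variance = [1.9²·22.7²·0.90 + 0.7²·9.2²·0.67 + 1.3²·9.1²·0.93] + 437.988 = 1832.12 + 437.988 = 2270.1.
Reliability = 2270.1 / 2479.61 = 0.9155.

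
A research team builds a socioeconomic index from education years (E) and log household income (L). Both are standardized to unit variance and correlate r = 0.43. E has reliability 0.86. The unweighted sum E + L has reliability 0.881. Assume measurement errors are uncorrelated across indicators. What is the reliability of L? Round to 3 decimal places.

Var(E+L) = 2 + 2·0.43 = 2.860.
True-score variance = ρ_E + ρ_L + 2·0.43, so 0.881 = (0.86 + ρ_L + 0.86) / 2.860.
ρ_L = 0.881·2.860 − 0.86 − 0.86 = 0.800.

0.800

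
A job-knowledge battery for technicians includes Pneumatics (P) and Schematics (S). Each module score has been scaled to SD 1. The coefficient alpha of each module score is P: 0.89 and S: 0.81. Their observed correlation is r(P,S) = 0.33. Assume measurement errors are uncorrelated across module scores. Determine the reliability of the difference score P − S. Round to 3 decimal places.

Var(P−S) = 1 + 1 − 2·0.33 = 2 − 0.66 = 1.34.
Because errors are independent across components, Cov(Tᵢ,Tⱼ) = Cov(Xᵢ,Xⱼ); the off-diagonal part of the true-score variance is the same as above.
True-score variance = [0.89 + 0.81] − 0.66 = 1.7 − 0.66 = 1.04.
Reliability = 1.04 / 1.34 = 0.776.

0.776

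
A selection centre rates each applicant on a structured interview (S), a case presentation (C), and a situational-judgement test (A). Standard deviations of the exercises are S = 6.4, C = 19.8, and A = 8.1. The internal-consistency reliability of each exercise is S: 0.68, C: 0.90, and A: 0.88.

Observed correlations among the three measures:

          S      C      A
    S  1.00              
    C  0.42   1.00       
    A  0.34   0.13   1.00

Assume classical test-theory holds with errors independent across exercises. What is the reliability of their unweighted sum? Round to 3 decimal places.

0.912

Var(S+C+A) = 6.4² + 19.8² + 8.1² + 2·[6.4·19.8·0.42 + 6.4·8.1·0.34 + 19.8·8.1·0.13] = 498.61 + 183.395 = 682.005.
Under uncorrelated errors the observed covariances equal the true-score covariances, so only the own-variance terms attenuate.
True-score variance = [6.4²·0.68 + 19.8²·0.90 + 8.1²·0.88] + 183.395 = 438.426 + 183.395 = 621.82.
Reliability = 621.82 / 682.005 = 0.912.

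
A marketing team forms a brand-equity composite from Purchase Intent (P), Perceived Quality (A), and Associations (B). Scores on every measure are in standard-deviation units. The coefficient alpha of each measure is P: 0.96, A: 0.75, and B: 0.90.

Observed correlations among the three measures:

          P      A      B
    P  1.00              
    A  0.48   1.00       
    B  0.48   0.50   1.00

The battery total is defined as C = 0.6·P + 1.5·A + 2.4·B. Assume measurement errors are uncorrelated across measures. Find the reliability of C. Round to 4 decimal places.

Var(C) = 0.6² + 1.5² + 2.4² + 2·[0.9·0.48 + 1.44·0.48 + 3.6·0.50] = 8.37 + 5.8464 = 14.2164.
Because errors are independent across components, Cov(Tᵢ,Tⱼ) = Cov(Xᵢ,Xⱼ); the off-diagonal part of the true-score variance is the same as above.
True-score variance = [0.6²·0.96 + 1.5²·0.75 + 2.4²·0.90] + 5.8464 = 7.2171 + 5.8464 = 13.0635.
Reliability = 13.0635 / 14.2164 = 0.9189.

0.9189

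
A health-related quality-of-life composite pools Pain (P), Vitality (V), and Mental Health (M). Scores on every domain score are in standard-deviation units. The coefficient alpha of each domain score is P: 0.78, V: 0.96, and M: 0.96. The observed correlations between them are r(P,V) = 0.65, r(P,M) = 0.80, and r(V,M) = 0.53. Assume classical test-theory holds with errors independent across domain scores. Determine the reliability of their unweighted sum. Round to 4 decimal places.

0.9569

Var(P+V+M) = 3 + 2·[0.65 + 0.80 + 0.53] = 3 + 3.96 = 6.96.
Because errors are independent across components, Cov(Tᵢ,Tⱼ) = Cov(Xᵢ,Xⱼ); the off-diagonal part of the true-score variance is the same as above.
True-score variance = [0.78 + 0.96 + 0.96] + 3.96 = 2.7 + 3.96 = 6.66.
Reliability = 6.66 / 6.96 = 0.9569.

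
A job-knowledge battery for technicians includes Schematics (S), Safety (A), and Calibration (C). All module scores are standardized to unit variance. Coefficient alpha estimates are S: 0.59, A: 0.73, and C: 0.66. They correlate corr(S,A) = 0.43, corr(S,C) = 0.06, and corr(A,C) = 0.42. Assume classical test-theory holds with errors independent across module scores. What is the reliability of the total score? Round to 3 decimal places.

0.788

Var(S+A+C) = 3 + 2·[0.43 + 0.06 + 0.42] = 3 + 1.82 = 4.82.
Because errors are independent across components, Cov(Tᵢ,Tⱼ) = Cov(Xᵢ,Xⱼ); the off-diagonal part of the true-score variance is the same as above.
True-score variance = [0.59 + 0.73 + 0.66] + 1.82 = 1.98 + 1.82 = 3.8.
Reliability = 3.8 / 4.82 = 0.788.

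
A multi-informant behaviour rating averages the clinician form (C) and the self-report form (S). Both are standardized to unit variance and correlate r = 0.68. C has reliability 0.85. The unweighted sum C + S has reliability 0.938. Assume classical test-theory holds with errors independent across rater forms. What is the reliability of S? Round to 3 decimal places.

0.942

Var(C+S) = 2 + 2·0.68 = 3.360.
True-score variance = ρ_C + ρ_S + 2·0.68, so 0.938 = (0.85 + ρ_S + 1.36) / 3.360.
ρ_S = 0.938·3.360 − 0.85 − 1.36 = 0.942.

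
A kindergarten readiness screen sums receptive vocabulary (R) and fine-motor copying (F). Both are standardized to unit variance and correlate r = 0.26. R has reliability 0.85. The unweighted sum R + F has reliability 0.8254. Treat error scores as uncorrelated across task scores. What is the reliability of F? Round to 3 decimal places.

0.710

Var(R+F) = 2 + 2·0.26 = 2.520.
True-score variance = ρ_R + ρ_F + 2·0.26, so 0.8254 = (0.85 + ρ_F + 0.52) / 2.520.
ρ_F = 0.8254·2.520 − 0.85 − 0.52 = 0.710.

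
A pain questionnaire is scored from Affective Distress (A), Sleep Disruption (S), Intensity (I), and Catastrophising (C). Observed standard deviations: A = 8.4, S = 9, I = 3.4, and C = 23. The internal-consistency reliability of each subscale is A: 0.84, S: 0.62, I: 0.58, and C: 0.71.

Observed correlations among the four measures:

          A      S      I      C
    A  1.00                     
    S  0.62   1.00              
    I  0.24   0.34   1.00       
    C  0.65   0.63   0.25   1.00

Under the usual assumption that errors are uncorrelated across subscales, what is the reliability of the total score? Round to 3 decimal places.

0.854

Var(A+S+I+C) = 8.4² + 9² + 3.4² + 23² + 2·[8.4·9·0.62 + 8.4·3.4·0.24 + 8.4·23·0.65 + 9·3.4·0.34 + 9·23·0.63 + 3.4·23·0.25] = 692.12 + 679.341 = 1371.46.
Because errors are independent across components, Cov(Tᵢ,Tⱼ) = Cov(Xᵢ,Xⱼ); the off-diagonal part of the true-score variance is the same as above.
True-score variance = [8.4²·0.84 + 9²·0.62 + 3.4²·0.58 + 23²·0.71] + 679.341 = 491.785 + 679.341 = 1171.13.
Reliability = 1171.13 / 1371.46 = 0.854.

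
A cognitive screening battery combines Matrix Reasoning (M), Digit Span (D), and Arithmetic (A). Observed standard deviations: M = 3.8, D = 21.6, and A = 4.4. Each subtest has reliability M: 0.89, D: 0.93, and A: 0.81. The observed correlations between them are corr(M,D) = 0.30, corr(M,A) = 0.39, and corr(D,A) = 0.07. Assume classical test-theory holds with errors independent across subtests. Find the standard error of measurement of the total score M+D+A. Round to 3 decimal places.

Var(total) = 500.36 + 75.5952 = 575.955.
True-score variance = 462.434 + 75.5952 = 538.029, so reliability = 0.9342.
Error variance = 575.955 − 538.029 = 37.926; SEM = √37.926 = 6.158.

6.158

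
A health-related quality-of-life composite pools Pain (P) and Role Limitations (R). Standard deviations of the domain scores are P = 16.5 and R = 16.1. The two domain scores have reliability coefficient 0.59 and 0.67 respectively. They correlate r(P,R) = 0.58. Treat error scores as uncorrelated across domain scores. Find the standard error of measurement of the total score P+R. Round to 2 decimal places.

14.04

Var(total) = 531.46 + 308.154 = 839.614.
True-score variance = 334.298 + 308.154 = 642.452, so reliability = 0.7652.
Error variance = 839.614 − 642.452 = 197.162; SEM = √197.162 = 14.04.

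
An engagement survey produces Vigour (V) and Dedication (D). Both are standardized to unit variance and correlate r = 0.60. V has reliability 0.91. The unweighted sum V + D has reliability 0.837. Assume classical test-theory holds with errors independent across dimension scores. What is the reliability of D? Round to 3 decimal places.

Var(V+D) = 2 + 2·0.60 = 3.200.
True-score variance = ρ_V + ρ_D + 2·0.60, so 0.837 = (0.91 + ρ_D + 1.20) / 3.200.
ρ_D = 0.837·3.200 − 0.91 − 1.20 = 0.568.

0.568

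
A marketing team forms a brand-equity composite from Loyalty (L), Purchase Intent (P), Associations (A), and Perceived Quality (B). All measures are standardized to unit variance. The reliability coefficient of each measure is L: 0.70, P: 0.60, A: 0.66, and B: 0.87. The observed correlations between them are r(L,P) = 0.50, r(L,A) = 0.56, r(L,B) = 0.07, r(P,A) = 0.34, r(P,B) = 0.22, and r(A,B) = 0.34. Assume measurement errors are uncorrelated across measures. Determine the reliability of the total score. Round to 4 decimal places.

0.8548

Var(L+P+A+B) = 4 + 2·[0.50 + 0.56 + 0.07 + 0.34 + 0.22 + 0.34] = 4 + 4.06 = 8.06.
With uncorrelated errors the cross-covariances are all true-score covariance, so they carry over unchanged; only the diagonal terms shrink to ρᵢσᵢ².
True-score variance = [0.70 + 0.60 + 0.66 + 0.87] + 4.06 = 2.83 + 4.06 = 6.89.
Reliability = 6.89 / 8.06 = 0.8548.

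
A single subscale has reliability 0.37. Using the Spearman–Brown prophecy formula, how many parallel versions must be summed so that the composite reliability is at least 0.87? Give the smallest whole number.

12

k ≥ ρ*(1−ρ₁)/(ρ₁(1−ρ*)) = 0.87·0.63 / (0.37·0.13) = 11.395.
Smallest integer k = 12.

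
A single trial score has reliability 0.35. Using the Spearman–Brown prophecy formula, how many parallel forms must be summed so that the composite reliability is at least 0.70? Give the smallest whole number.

5

k ≥ ρ*(1−ρ₁)/(ρ₁(1−ρ*)) = 0.70·0.65 / (0.35·0.30) = 4.333.
Smallest integer k = 5.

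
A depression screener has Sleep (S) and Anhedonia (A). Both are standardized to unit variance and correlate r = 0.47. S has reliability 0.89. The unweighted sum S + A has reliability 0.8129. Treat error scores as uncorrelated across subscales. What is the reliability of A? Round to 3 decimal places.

0.560

Var(S+A) = 2 + 2·0.47 = 2.940.
True-score variance = ρ_S + ρ_A + 2·0.47, so 0.8129 = (0.89 + ρ_A + 0.94) / 2.940.
ρ_A = 0.8129·2.940 − 0.89 − 0.94 = 0.560.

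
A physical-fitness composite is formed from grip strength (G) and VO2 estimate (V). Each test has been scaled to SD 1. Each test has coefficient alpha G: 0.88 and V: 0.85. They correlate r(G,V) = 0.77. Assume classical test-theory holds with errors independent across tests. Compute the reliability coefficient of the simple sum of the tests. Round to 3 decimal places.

0.924

Var(G+V) = 2 + 2·[0.77] = 2 + 1.54 = 3.54.
Because errors are independent across components, Cov(Tᵢ,Tⱼ) = Cov(Xᵢ,Xⱼ); the off-diagonal part of the true-score variance is the same as above.
True-score variance = [0.88 + 0.85] + 1.54 = 1.73 + 1.54 = 3.27.
Reliability = 3.27 / 3.54 = 0.924.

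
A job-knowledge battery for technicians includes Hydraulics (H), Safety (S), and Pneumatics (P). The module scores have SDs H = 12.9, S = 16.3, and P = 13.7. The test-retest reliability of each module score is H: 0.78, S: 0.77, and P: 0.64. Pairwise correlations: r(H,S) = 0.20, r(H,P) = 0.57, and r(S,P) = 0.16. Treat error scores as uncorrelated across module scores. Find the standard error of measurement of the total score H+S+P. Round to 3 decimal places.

12.856

Var(total) = 619.79 + 357.039 = 976.829.
True-score variance = 454.503 + 357.039 = 811.542, so reliability = 0.8308.
Error variance = 976.829 − 811.542 = 165.287; SEM = √165.287 = 12.856.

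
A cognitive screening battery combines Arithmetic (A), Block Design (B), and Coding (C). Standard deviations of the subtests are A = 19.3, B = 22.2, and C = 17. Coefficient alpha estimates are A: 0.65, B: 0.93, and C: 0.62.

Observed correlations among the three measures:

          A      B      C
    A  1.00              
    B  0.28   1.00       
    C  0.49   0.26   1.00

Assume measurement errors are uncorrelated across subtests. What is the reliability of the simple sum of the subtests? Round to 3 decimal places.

0.856

Var(A+B+C) = 19.3² + 22.2² + 17² + 2·[19.3·22.2·0.28 + 19.3·17·0.49 + 22.2·17·0.26] = 1154.33 + 757.724 = 1912.05.
Under uncorrelated errors the observed covariances equal the true-score covariances, so only the own-variance terms attenuate.
True-score variance = [19.3²·0.65 + 22.2²·0.93 + 17²·0.62] + 757.724 = 879.64 + 757.724 = 1637.36.
Reliability = 1637.36 / 1912.05 = 0.856.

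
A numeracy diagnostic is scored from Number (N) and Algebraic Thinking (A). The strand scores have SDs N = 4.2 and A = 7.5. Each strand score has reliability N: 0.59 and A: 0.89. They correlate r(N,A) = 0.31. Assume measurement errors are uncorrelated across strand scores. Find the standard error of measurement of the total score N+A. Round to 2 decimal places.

3.66

Var(total) = 73.89 + 19.53 = 93.42.
True-score variance = 60.4701 + 19.53 = 80.0001, so reliability = 0.8563.
Error variance = 93.42 − 80.0001 = 13.4199; SEM = √13.4199 = 3.66.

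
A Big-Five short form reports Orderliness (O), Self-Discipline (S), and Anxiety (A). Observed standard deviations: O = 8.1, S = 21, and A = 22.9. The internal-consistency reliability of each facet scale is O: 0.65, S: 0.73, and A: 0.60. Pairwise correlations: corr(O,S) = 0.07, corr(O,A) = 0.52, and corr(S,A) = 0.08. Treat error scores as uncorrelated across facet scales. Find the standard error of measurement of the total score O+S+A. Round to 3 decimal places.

18.756

Var(total) = 1031.02 + 293.668 = 1324.69.
True-score variance = 679.222 + 293.668 = 972.89, so reliability = 0.7344.
Error variance = 1324.69 − 972.89 = 351.798; SEM = √351.798 = 18.756.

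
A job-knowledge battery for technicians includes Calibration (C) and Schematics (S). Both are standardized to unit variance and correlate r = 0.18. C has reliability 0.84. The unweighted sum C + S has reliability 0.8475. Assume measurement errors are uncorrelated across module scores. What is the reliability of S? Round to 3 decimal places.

Var(C+S) = 2 + 2·0.18 = 2.360.
True-score variance = ρ_C + ρ_S + 2·0.18, so 0.8475 = (0.84 + ρ_S + 0.36) / 2.360.
ρ_S = 0.8475·2.360 − 0.84 − 0.36 = 0.800.

0.800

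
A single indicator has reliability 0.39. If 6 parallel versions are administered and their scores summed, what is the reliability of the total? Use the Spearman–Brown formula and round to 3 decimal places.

0.793

ρ_k = kρ / (1 + (k−1)ρ) = 6·0.39 / (1 + 5·0.39) = 2.340 / 2.950 = 0.793.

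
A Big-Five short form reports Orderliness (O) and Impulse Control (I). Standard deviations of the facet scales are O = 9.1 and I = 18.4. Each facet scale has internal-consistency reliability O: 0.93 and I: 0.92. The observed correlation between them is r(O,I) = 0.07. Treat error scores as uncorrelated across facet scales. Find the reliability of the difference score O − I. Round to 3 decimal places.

Var(O−I) = 9.1² + 18.4² − 2·9.1·18.4·0.07 = 421.37 − 23.4416 = 397.928.
Under uncorrelated errors the observed covariances equal the true-score covariances, so only the own-variance terms attenuate.
True-score variance = [9.1²·0.93 + 18.4²·0.92] − 23.4416 = 388.488 − 23.4416 = 365.047.
Reliability = 365.047 / 397.928 = 0.917.

0.917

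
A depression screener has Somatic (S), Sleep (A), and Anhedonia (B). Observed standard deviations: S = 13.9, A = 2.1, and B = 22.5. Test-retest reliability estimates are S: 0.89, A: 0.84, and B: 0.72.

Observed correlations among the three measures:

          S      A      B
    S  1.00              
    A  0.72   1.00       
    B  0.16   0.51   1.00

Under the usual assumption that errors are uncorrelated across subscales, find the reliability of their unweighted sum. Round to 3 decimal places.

Var(S+A+B) = 13.9² + 2.1² + 22.5² + 2·[13.9·2.1·0.72 + 13.9·22.5·0.16 + 2.1·22.5·0.51] = 703.87 + 190.309 = 894.179.
Under uncorrelated errors the observed covariances equal the true-score covariances, so only the own-variance terms attenuate.
True-score variance = [13.9²·0.89 + 2.1²·0.84 + 22.5²·0.72] + 190.309 = 540.161 + 190.309 = 730.47.
Reliability = 730.47 / 894.179 = 0.817.

0.817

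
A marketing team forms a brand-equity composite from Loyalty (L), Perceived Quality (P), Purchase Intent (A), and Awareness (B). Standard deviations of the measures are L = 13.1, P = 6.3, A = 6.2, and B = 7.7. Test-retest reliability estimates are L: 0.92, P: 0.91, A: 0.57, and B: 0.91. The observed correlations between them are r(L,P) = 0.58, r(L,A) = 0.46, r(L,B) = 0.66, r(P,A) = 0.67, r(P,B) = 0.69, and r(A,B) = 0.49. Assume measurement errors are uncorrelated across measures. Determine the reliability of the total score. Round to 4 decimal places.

0.9497

Var(L+P+A+B) = 13.1² + 6.3² + 6.2² + 7.7² + 2·[13.1·6.3·0.58 + 13.1·6.2·0.46 + 13.1·7.7·0.66 + 6.3·6.2·0.67 + 6.3·7.7·0.69 + 6.2·7.7·0.49] = 309.03 + 469.675 = 778.705.
Under uncorrelated errors the observed covariances equal the true-score covariances, so only the own-variance terms attenuate.
True-score variance = [13.1²·0.92 + 6.3²·0.91 + 6.2²·0.57 + 7.7²·0.91] + 469.675 = 269.864 + 469.675 = 739.539.
Reliability = 739.539 / 778.705 = 0.9497.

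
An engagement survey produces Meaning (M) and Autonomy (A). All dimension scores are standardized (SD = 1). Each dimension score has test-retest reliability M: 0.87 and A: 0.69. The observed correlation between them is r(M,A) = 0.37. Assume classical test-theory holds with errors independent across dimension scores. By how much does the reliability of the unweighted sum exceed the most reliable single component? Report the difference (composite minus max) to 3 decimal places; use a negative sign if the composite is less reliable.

-0.031

Var(sum) = 2 + 0.74 = 2.74; true-score variance = 1.56 + 0.74 = 2.3; composite reliability = 0.8394.
Max component reliability = 0.8700.
Difference = 0.8394 − 0.8700 = -0.031.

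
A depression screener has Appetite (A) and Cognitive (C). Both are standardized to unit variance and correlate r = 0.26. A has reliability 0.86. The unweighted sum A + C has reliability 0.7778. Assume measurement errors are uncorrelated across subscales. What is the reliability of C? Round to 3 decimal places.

Var(A+C) = 2 + 2·0.26 = 2.520.
True-score variance = ρ_A + ρ_C + 2·0.26, so 0.7778 = (0.86 + ρ_C + 0.52) / 2.520.
ρ_C = 0.7778·2.520 − 0.86 − 0.52 = 0.580.

0.580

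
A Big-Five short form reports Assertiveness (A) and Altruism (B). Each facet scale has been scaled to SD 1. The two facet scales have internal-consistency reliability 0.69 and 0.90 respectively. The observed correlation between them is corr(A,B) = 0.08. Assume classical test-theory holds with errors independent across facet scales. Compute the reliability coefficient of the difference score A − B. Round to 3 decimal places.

Var(A−B) = 1 + 1 − 2·0.08 = 2 − 0.16 = 1.84.
Because errors are independent across components, Cov(Tᵢ,Tⱼ) = Cov(Xᵢ,Xⱼ); the off-diagonal part of the true-score variance is the same as above.
True-score variance = [0.69 + 0.90] − 0.16 = 1.59 − 0.16 = 1.43.
Reliability = 1.43 / 1.84 = 0.777.

0.777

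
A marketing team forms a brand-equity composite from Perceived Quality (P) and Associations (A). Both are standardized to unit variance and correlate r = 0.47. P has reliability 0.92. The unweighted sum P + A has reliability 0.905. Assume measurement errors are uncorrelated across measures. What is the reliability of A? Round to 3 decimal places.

0.801

Var(P+A) = 2 + 2·0.47 = 2.940.
True-score variance = ρ_P + ρ_A + 2·0.47, so 0.905 = (0.92 + ρ_A + 0.94) / 2.940.
ρ_A = 0.905·2.940 − 0.92 − 0.94 = 0.801.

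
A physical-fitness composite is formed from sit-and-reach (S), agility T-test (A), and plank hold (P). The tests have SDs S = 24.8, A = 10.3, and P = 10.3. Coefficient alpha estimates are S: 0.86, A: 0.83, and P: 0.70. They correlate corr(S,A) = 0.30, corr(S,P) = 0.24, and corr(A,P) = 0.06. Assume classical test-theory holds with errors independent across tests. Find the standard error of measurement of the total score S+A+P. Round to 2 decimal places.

11.66

Var(total) = 827.22 + 288.606 = 1115.83.
True-score variance = 691.252 + 288.606 = 979.858, so reliability = 0.8781.
Error variance = 1115.83 − 979.858 = 135.968; SEM = √135.968 = 11.66.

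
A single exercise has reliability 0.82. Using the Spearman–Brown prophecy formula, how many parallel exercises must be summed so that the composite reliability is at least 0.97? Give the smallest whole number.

k ≥ ρ*(1−ρ₁)/(ρ₁(1−ρ*)) = 0.97·0.18 / (0.82·0.03) = 7.098.
Smallest integer k = 8.

8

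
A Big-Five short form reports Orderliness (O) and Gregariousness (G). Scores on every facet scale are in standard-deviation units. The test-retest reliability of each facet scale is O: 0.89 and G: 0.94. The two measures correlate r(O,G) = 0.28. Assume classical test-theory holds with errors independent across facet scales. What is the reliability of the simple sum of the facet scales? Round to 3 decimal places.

Var(O+G) = 2 + 2·[0.28] = 2 + 0.56 = 2.56.
With uncorrelated errors the cross-covariances are all true-score covariance, so they carry over unchanged; only the diagonal terms shrink to ρᵢσᵢ².
True-score variance = [0.89 + 0.94] + 0.56 = 1.83 + 0.56 = 2.39.
Reliability = 2.39 / 2.56 = 0.934.

0.934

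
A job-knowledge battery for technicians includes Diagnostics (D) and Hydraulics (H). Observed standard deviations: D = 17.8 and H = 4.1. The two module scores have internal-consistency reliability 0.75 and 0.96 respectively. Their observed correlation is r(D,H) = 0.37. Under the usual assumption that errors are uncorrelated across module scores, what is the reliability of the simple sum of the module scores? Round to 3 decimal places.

0.794

Var(D+H) = 17.8² + 4.1² + 2·[17.8·4.1·0.37] = 333.65 + 54.0052 = 387.655.
Because errors are independent across components, Cov(Tᵢ,Tⱼ) = Cov(Xᵢ,Xⱼ); the off-diagonal part of the true-score variance is the same as above.
True-score variance = [17.8²·0.75 + 4.1²·0.96] + 54.0052 = 253.768 + 54.0052 = 307.773.
Reliability = 307.773 / 387.655 = 0.794.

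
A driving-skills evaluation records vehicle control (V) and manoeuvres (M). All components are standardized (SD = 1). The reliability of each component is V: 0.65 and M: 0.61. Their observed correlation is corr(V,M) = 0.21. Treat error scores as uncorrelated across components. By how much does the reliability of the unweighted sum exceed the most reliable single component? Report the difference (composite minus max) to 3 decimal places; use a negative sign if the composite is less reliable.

Var(sum) = 2 + 0.42 = 2.42; true-score variance = 1.26 + 0.42 = 1.68; composite reliability = 0.6942.
Max component reliability = 0.6500.
Difference = 0.6942 − 0.6500 = 0.044.

0.044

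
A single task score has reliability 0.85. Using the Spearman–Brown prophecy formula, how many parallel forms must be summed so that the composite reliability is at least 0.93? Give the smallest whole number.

3

k ≥ ρ*(1−ρ₁)/(ρ₁(1−ρ*)) = 0.93·0.15 / (0.85·0.07) = 2.345.
Smallest integer k = 3.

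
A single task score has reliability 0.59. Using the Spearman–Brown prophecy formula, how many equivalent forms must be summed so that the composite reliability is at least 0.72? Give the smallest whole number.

2

k ≥ ρ*(1−ρ₁)/(ρ₁(1−ρ*)) = 0.72·0.41 / (0.59·0.28) = 1.787.
Smallest integer k = 2.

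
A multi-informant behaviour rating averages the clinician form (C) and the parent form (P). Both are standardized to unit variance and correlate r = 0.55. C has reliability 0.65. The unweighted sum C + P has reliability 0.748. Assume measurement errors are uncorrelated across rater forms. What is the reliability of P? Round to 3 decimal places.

Var(C+P) = 2 + 2·0.55 = 3.100.
True-score variance = ρ_C + ρ_P + 2·0.55, so 0.748 = (0.65 + ρ_P + 1.10) / 3.100.
ρ_P = 0.748·3.100 − 0.65 − 1.10 = 0.569.

0.569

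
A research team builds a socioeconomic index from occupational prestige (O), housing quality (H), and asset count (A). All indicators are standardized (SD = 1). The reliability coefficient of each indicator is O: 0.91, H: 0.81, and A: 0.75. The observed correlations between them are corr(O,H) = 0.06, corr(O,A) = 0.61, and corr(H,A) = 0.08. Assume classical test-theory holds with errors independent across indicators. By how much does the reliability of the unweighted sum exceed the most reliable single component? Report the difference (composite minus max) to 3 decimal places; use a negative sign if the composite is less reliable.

-0.028

Var(sum) = 3 + 1.5 = 4.5; true-score variance = 2.47 + 1.5 = 3.97; composite reliability = 0.8822.
Max component reliability = 0.9100.
Difference = 0.8822 − 0.9100 = -0.028.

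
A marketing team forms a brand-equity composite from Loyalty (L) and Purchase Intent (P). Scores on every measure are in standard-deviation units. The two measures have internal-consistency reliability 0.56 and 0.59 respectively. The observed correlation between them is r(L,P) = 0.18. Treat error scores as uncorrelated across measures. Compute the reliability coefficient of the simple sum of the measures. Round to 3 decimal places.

Var(L+P) = 2 + 2·[0.18] = 2 + 0.36 = 2.36.
Because errors are independent across components, Cov(Tᵢ,Tⱼ) = Cov(Xᵢ,Xⱼ); the off-diagonal part of the true-score variance is the same as above.
True-score variance = [0.56 + 0.59] + 0.36 = 1.15 + 0.36 = 1.51.
Reliability = 1.51 / 2.36 = 0.640.

0.640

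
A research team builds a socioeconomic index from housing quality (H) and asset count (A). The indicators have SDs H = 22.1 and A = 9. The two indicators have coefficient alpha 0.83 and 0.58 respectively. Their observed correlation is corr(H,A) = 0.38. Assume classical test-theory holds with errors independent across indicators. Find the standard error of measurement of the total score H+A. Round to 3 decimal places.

10.819

Var(total) = 569.41 + 151.164 = 720.574.
True-score variance = 452.36 + 151.164 = 603.524, so reliability = 0.8376.
Error variance = 720.574 − 603.524 = 117.05; SEM = √117.05 = 10.819.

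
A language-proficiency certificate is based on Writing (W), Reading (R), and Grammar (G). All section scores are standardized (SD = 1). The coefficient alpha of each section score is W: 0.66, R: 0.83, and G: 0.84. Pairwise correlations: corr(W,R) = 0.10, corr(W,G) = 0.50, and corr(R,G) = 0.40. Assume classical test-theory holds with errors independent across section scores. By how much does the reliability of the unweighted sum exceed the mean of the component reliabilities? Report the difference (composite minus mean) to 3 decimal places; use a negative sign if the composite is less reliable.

0.089

Var(sum) = 3 + 2 = 5; true-score variance = 2.33 + 2 = 4.33; composite reliability = 0.8660.
Mean component reliability = 0.7767.
Difference = 0.8660 − 0.7767 = 0.089.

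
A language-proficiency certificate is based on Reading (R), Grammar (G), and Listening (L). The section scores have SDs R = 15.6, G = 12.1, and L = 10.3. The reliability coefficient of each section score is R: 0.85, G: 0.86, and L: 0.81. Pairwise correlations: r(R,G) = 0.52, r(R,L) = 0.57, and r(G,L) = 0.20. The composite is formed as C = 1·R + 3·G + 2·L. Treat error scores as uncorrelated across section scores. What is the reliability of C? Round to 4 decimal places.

0.9069

Var(C) = 15.6² + 3²·12.1² + 2²·10.3² + 2·[3·15.6·12.1·0.52 + 2·15.6·10.3·0.57 + 6·12.1·10.3·0.20] = 1985.41 + 1254.39 = 3239.8.
With uncorrelated errors the cross-covariances are all true-score covariance, so they carry over unchanged; only the diagonal terms shrink to ρᵢσᵢ².
True-score variance = [15.6²·0.85 + 3²·12.1²·0.86 + 2²·10.3²·0.81] + 1254.39 = 1683.8 + 1254.39 = 2938.19.
Reliability = 2938.19 / 3239.8 = 0.9069.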